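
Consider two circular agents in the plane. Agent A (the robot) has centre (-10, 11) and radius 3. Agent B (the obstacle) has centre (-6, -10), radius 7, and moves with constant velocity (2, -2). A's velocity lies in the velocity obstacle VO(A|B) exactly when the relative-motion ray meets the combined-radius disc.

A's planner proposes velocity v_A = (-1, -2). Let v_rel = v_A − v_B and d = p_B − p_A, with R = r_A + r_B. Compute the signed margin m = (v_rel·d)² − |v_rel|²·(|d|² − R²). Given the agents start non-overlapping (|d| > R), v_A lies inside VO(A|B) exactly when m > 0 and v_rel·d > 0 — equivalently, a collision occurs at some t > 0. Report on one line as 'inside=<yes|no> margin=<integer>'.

d = (4, -21),  |d|² = 457;  R = 3+7 = 10,  c = 457−10² = 357
v_rel = (-3, 0),  |v_rel|² = 9;  v_rel·d = (-3)·(4) + (0)·(-21) = -12
9·t² + 24·t + 357 = 0  ⇒  m = (-12)² − 9·357 = -3069
m = -3069 < 0,  v_rel·d = -12 < 0  ⇒  outside

inside=no margin=-3069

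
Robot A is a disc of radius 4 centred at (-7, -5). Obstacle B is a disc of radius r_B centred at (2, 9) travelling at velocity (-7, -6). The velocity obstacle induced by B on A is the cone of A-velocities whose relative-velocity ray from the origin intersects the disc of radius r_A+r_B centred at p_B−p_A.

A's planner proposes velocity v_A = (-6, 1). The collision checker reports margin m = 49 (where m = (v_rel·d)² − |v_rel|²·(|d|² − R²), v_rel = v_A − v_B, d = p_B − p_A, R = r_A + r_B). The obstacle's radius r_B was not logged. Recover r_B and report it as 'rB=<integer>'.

m = 49
d = (9, 14);  v_rel = (1, 7),  |v_rel|² = 50
v_rel×d = (1)·(14) − (7)·(9) = -49
since m = R²·50 − (-49)²:  R² = (2401 + 49) / 50 = 49
R = √49 = 7  ⇒  r_B = 7 − 4 = 3

rB=3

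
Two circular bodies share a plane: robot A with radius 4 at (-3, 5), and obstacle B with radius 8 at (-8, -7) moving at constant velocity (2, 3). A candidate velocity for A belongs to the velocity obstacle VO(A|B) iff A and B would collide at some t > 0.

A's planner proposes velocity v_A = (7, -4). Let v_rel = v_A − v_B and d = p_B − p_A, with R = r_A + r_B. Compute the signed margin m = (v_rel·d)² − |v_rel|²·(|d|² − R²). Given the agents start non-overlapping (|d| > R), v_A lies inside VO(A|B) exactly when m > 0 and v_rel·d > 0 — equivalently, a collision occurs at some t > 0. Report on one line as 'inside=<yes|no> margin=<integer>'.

d = (-5, -12),  |d|² = 169;  R = 4+8 = 12,  c = 169−12² = 25
v_rel = (5, -7),  |v_rel|² = 74;  v_rel·d = (5)·(-5) + (-7)·(-12) = 59
74·t² − 118·t + 25 = 0  ⇒  m = 59² − 74·25 = 1631
m = 1631 > 0,  v_rel·d = 59 > 0  ⇒  inside

inside=yes margin=1631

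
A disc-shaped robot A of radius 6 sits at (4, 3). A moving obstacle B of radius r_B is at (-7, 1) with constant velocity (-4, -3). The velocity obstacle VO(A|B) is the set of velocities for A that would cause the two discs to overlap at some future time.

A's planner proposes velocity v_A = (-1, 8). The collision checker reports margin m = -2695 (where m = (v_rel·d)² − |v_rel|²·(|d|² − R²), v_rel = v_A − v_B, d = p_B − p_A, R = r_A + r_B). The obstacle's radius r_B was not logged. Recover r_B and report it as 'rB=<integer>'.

m = -2695
d = (-11, -2);  v_rel = (3, 11),  |v_rel|² = 130
v_rel×d = (3)·(-2) − (11)·(-11) = 115
since m = R²·130 − 115²:  R² = (13225 + -2695) / 130 = 81
R = √81 = 9  ⇒  r_B = 9 − 6 = 3

rB=3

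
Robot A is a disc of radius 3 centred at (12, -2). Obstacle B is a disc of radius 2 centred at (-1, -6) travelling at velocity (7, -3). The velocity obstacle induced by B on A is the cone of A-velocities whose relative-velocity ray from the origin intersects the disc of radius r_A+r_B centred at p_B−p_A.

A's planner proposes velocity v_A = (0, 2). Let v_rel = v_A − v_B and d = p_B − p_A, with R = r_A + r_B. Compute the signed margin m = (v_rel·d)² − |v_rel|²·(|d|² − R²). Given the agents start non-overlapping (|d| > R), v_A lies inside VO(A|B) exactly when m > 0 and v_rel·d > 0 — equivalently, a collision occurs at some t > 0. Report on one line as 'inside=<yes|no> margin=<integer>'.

d = (-13, -4),  |d|² = 185;  R = 3+2 = 5,  c = 185−5² = 160
v_rel = (-7, 5),  |v_rel|² = 74;  v_rel·d = (-7)·(-13) + (5)·(-4) = 71
74·t² − 142·t + 160 = 0  ⇒  m = 71² − 74·160 = -6799
m = -6799 < 0,  v_rel·d = 71 > 0  ⇒  outside

inside=no margin=-6799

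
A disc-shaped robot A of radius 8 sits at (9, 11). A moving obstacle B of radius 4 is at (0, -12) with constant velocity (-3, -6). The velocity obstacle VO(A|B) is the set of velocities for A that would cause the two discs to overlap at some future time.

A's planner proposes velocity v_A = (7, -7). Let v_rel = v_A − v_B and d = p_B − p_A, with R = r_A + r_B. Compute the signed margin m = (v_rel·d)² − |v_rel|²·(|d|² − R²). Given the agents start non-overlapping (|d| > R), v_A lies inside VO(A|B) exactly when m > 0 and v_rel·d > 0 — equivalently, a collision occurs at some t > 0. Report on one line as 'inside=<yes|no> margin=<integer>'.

d = (-9, -23),  |d|² = 610;  R = 8+4 = 12,  c = 610−12² = 466
v_rel = (10, -1),  |v_rel|² = 101;  v_rel·d = (10)·(-9) + (-1)·(-23) = -67
101·t² + 134·t + 466 = 0  ⇒  m = (-67)² − 101·466 = -42577
m = -42577 < 0,  v_rel·d = -67 < 0  ⇒  outside

inside=no margin=-42577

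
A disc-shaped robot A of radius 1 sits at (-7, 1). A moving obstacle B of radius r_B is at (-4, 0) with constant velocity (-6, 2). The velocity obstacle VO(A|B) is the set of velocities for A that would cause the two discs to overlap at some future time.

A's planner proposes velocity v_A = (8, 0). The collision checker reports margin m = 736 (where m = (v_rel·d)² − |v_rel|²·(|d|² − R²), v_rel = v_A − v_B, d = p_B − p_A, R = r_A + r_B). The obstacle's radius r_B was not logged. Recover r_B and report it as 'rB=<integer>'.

m = 736
d = (3, -1);  v_rel = (14, -2),  |v_rel|² = 200
v_rel×d = (14)·(-1) − (-2)·(3) = -8
since m = R²·200 − (-8)²:  R² = (64 + 736) / 200 = 4
R = √4 = 2  ⇒  r_B = 2 − 1 = 1

rB=1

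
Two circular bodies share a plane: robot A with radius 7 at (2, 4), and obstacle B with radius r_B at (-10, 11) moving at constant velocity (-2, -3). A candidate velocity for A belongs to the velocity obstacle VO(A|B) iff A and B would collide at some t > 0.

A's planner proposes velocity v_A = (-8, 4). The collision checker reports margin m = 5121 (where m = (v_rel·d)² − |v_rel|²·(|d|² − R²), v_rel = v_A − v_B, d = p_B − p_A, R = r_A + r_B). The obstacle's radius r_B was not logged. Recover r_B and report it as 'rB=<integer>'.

m = 5121
d = (-12, 7);  v_rel = (-6, 7),  |v_rel|² = 85
v_rel×d = (-6)·(7) − (7)·(-12) = 42
since m = R²·85 − 42²:  R² = (1764 + 5121) / 85 = 81
R = √81 = 9  ⇒  r_B = 9 − 7 = 2

rB=2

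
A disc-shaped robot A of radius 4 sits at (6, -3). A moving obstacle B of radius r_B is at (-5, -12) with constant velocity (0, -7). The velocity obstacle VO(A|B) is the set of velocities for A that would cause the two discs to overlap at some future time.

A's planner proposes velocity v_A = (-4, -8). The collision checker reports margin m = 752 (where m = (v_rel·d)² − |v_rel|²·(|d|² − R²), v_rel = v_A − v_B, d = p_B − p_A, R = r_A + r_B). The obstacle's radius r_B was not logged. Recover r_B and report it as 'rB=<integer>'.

m = 752
d = (-11, -9);  v_rel = (-4, -1),  |v_rel|² = 17
v_rel×d = (-4)·(-9) − (-1)·(-11) = 25
since m = R²·17 − 25²:  R² = (625 + 752) / 17 = 81
R = √81 = 9  ⇒  r_B = 9 − 4 = 5

rB=5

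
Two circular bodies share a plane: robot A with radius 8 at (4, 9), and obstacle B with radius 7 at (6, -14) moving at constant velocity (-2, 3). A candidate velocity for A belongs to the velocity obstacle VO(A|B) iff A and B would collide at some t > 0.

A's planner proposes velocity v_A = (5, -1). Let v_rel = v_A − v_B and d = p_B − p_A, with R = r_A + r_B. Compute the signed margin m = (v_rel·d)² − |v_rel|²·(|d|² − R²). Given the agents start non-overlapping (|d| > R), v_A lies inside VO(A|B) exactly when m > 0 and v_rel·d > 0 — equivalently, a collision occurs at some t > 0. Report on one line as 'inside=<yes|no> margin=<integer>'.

d = (2, -23),  |d|² = 533;  R = 8+7 = 15,  c = 533−15² = 308
v_rel = (7, -4),  |v_rel|² = 65;  v_rel·d = (7)·(2) + (-4)·(-23) = 106
65·t² − 212·t + 308 = 0  ⇒  m = 106² − 65·308 = -8784
m = -8784 < 0,  v_rel·d = 106 > 0  ⇒  outside

inside=no margin=-8784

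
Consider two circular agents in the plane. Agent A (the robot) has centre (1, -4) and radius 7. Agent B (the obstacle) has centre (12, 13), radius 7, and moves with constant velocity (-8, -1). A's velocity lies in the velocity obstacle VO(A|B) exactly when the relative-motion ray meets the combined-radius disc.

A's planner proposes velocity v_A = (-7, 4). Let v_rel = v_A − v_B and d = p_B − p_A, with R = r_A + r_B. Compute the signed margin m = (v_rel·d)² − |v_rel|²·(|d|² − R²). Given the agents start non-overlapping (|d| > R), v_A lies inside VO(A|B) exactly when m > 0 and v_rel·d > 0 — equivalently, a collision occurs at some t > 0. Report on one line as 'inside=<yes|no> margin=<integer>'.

d = (11, 17),  |d|² = 410;  R = 7+7 = 14,  c = 410−14² = 214
v_rel = (1, 5),  |v_rel|² = 26;  v_rel·d = (1)·(11) + (5)·(17) = 96
26·t² − 192·t + 214 = 0  ⇒  m = 96² − 26·214 = 3652
m = 3652 > 0,  v_rel·d = 96 > 0  ⇒  inside

inside=yes margin=3652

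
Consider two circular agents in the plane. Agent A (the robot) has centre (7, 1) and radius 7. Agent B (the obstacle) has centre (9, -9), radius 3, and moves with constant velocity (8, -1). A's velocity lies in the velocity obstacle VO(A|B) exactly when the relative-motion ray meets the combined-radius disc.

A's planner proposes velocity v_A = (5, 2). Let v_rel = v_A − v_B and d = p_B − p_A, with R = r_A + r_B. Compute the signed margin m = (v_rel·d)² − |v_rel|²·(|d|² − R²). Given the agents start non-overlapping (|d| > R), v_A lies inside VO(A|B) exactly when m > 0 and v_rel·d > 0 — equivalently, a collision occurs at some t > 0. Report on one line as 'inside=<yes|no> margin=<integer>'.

d = (2, -10),  |d|² = 104;  R = 7+3 = 10,  c = 104−10² = 4
v_rel = (-3, 3),  |v_rel|² = 18;  v_rel·d = (-3)·(2) + (3)·(-10) = -36
18·t² + 72·t + 4 = 0  ⇒  m = (-36)² − 18·4 = 1224
m = 1224 > 0,  v_rel·d = -36 < 0  ⇒  outside

inside=no margin=1224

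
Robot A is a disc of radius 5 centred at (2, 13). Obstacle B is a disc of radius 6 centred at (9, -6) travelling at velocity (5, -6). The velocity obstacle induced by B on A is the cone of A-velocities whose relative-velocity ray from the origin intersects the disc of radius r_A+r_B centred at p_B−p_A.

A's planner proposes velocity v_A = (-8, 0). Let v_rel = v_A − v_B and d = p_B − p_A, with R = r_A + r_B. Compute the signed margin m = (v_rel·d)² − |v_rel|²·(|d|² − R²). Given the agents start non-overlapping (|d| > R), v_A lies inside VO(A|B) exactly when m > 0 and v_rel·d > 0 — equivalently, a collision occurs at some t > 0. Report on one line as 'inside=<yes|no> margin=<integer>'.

d = (7, -19),  |d|² = 410;  R = 5+6 = 11,  c = 410−11² = 289
v_rel = (-13, 6),  |v_rel|² = 205;  v_rel·d = (-13)·(7) + (6)·(-19) = -205
205·t² + 410·t + 289 = 0  ⇒  m = (-205)² − 205·289 = -17220
m = -17220 < 0,  v_rel·d = -205 < 0  ⇒  outside

inside=no margin=-17220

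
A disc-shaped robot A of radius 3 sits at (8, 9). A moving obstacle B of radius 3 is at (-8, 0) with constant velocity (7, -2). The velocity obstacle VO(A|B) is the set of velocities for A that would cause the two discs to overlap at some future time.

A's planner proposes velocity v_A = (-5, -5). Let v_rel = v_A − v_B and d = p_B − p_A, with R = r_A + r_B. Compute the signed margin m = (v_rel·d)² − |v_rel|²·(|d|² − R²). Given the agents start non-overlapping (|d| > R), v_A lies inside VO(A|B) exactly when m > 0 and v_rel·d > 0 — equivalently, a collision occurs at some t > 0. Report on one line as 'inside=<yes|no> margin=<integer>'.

d = (-16, -9),  |d|² = 337;  R = 3+3 = 6,  c = 337−6² = 301
v_rel = (-12, -3),  |v_rel|² = 153;  v_rel·d = (-12)·(-16) + (-3)·(-9) = 219
153·t² − 438·t + 301 = 0  ⇒  m = 219² − 153·301 = 1908
m = 1908 > 0,  v_rel·d = 219 > 0  ⇒  inside

inside=yes margin=1908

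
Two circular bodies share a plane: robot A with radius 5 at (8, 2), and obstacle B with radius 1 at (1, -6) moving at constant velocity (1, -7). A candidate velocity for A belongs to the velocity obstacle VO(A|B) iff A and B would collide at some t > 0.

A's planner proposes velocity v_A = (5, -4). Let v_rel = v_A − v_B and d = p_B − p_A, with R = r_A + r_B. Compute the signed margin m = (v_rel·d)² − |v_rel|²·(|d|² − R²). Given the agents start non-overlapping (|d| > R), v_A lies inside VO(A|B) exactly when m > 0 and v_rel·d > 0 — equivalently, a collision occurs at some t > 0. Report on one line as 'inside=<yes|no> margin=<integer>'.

d = (-7, -8),  |d|² = 113;  R = 5+1 = 6,  c = 113−6² = 77
v_rel = (4, 3),  |v_rel|² = 25;  v_rel·d = (4)·(-7) + (3)·(-8) = -52
25·t² + 104·t + 77 = 0  ⇒  m = (-52)² − 25·77 = 779
m = 779 > 0,  v_rel·d = -52 < 0  ⇒  outside

inside=no margin=779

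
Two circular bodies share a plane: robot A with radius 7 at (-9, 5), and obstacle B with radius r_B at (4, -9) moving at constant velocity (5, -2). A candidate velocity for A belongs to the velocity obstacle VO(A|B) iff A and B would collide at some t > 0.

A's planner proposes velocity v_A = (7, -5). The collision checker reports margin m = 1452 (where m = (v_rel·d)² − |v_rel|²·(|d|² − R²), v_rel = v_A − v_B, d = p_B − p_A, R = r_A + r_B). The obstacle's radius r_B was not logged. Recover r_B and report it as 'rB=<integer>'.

m = 1452
d = (13, -14);  v_rel = (2, -3),  |v_rel|² = 13
v_rel×d = (2)·(-14) − (-3)·(13) = 11
since m = R²·13 − 11²:  R² = (121 + 1452) / 13 = 121
R = √121 = 11  ⇒  r_B = 11 − 7 = 4

rB=4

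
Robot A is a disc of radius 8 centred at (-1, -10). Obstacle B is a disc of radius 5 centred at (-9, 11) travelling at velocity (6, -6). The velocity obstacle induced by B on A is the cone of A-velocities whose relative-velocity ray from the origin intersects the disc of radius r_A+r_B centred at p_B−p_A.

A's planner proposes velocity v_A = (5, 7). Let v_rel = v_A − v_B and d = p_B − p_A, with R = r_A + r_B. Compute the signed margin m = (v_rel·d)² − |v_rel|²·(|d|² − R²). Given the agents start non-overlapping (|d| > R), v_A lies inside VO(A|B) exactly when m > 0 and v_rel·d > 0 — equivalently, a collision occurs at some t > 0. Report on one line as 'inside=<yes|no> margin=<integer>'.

d = (-8, 21),  |d|² = 505;  R = 8+5 = 13,  c = 505−13² = 336
v_rel = (-1, 13),  |v_rel|² = 170;  v_rel·d = (-1)·(-8) + (13)·(21) = 281
170·t² − 562·t + 336 = 0  ⇒  m = 281² − 170·336 = 21841
m = 21841 > 0,  v_rel·d = 281 > 0  ⇒  inside

inside=yes margin=21841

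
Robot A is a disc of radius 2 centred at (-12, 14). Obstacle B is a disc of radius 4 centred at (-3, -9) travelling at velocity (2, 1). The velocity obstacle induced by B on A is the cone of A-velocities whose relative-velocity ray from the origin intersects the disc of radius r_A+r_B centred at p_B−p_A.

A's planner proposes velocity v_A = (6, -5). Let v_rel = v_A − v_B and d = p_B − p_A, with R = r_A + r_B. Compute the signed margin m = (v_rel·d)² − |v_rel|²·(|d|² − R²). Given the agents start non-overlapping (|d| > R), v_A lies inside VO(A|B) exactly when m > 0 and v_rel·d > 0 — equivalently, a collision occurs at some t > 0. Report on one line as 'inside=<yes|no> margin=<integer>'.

d = (9, -23),  |d|² = 610;  R = 2+4 = 6,  c = 610−6² = 574
v_rel = (4, -6),  |v_rel|² = 52;  v_rel·d = (4)·(9) + (-6)·(-23) = 174
52·t² − 348·t + 574 = 0  ⇒  m = 174² − 52·574 = 428
m = 428 > 0,  v_rel·d = 174 > 0  ⇒  inside

inside=yes margin=428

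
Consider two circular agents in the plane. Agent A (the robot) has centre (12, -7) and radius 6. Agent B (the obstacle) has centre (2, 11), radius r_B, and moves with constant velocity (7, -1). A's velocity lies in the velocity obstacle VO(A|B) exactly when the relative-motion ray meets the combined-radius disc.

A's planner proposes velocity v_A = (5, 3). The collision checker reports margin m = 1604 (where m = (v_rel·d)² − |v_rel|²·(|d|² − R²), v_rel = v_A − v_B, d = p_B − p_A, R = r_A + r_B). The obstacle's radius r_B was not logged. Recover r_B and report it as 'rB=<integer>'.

m = 1604
d = (-10, 18);  v_rel = (-2, 4),  |v_rel|² = 20
v_rel×d = (-2)·(18) − (4)·(-10) = 4
since m = R²·20 − 4²:  R² = (16 + 1604) / 20 = 81
R = √81 = 9  ⇒  r_B = 9 − 6 = 3

rB=3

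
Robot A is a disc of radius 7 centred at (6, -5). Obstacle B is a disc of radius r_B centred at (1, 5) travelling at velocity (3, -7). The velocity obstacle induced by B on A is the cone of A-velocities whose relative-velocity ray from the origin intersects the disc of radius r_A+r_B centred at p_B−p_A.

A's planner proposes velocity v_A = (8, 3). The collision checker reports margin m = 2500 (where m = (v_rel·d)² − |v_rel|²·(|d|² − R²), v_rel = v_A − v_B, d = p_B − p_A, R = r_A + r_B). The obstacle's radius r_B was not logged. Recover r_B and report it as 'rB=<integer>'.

m = 2500
d = (-5, 10);  v_rel = (5, 10),  |v_rel|² = 125
v_rel×d = (5)·(10) − (10)·(-5) = 100
since m = R²·125 − 100²:  R² = (10000 + 2500) / 125 = 100
R = √100 = 10  ⇒  r_B = 10 − 7 = 3

rB=3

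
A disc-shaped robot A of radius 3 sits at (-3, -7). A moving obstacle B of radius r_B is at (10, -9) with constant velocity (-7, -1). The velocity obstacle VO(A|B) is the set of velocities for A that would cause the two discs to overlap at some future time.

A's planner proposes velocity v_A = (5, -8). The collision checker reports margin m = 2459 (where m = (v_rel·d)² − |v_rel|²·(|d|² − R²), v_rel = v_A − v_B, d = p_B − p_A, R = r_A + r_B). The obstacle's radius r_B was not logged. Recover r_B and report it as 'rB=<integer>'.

m = 2459
d = (13, -2);  v_rel = (12, -7),  |v_rel|² = 193
v_rel×d = (12)·(-2) − (-7)·(13) = 67
since m = R²·193 − 67²:  R² = (4489 + 2459) / 193 = 36
R = √36 = 6  ⇒  r_B = 6 − 3 = 3

rB=3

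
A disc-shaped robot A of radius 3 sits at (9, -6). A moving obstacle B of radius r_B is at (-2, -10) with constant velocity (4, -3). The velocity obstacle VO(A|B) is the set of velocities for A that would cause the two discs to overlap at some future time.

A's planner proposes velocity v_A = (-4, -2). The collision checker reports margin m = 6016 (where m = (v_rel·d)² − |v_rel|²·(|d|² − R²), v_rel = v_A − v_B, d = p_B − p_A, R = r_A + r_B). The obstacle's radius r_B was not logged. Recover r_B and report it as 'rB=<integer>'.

m = 6016
d = (-11, -4);  v_rel = (-8, 1),  |v_rel|² = 65
v_rel×d = (-8)·(-4) − (1)·(-11) = 43
since m = R²·65 − 43²:  R² = (1849 + 6016) / 65 = 121
R = √121 = 11  ⇒  r_B = 11 − 3 = 8

rB=8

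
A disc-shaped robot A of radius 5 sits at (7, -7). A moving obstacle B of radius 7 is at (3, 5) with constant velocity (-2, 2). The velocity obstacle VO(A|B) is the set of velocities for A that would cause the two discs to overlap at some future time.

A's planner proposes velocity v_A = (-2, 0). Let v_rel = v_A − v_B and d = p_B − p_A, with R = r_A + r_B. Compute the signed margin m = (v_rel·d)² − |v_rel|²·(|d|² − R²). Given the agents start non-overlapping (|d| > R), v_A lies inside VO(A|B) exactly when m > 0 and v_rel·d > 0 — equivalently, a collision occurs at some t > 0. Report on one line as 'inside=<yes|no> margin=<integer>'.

d = (-4, 12),  |d|² = 160;  R = 5+7 = 12,  c = 160−12² = 16
v_rel = (0, -2),  |v_rel|² = 4;  v_rel·d = (0)·(-4) + (-2)·(12) = -24
4·t² + 48·t + 16 = 0  ⇒  m = (-24)² − 4·16 = 512
m = 512 > 0,  v_rel·d = -24 < 0  ⇒  outside

inside=no margin=512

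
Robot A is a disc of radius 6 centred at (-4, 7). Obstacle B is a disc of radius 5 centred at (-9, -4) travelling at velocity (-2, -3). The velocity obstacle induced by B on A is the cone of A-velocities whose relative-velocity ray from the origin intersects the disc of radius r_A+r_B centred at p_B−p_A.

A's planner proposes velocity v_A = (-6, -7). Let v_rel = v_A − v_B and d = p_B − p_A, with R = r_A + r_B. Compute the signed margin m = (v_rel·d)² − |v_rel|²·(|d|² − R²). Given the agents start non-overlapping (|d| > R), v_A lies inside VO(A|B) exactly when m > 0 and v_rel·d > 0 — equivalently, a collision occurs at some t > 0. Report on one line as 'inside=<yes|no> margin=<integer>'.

d = (-5, -11),  |d|² = 146;  R = 6+5 = 11,  c = 146−11² = 25
v_rel = (-4, -4),  |v_rel|² = 32;  v_rel·d = (-4)·(-5) + (-4)·(-11) = 64
32·t² − 128·t + 25 = 0  ⇒  m = 64² − 32·25 = 3296
m = 3296 > 0,  v_rel·d = 64 > 0  ⇒  inside

inside=yes margin=3296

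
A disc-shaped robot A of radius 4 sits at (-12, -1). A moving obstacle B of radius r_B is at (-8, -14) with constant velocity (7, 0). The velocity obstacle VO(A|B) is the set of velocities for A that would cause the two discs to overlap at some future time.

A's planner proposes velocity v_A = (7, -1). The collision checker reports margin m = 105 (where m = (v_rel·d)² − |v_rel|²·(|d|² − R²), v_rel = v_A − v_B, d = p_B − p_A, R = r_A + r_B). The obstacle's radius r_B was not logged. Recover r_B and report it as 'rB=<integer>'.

m = 105
d = (4, -13);  v_rel = (0, -1),  |v_rel|² = 1
v_rel×d = (0)·(-13) − (-1)·(4) = 4
since m = R²·1 − 4²:  R² = (16 + 105) / 1 = 121
R = √121 = 11  ⇒  r_B = 11 − 4 = 7

rB=7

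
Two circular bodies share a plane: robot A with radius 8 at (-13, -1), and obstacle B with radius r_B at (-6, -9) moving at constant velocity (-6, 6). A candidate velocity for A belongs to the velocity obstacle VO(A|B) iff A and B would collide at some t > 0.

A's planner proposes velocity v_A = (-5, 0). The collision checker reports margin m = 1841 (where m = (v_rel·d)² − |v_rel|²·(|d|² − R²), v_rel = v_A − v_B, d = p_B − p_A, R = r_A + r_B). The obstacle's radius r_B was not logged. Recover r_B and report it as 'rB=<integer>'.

m = 1841
d = (7, -8);  v_rel = (1, -6),  |v_rel|² = 37
v_rel×d = (1)·(-8) − (-6)·(7) = 34
since m = R²·37 − 34²:  R² = (1156 + 1841) / 37 = 81
R = √81 = 9  ⇒  r_B = 9 − 8 = 1

rB=1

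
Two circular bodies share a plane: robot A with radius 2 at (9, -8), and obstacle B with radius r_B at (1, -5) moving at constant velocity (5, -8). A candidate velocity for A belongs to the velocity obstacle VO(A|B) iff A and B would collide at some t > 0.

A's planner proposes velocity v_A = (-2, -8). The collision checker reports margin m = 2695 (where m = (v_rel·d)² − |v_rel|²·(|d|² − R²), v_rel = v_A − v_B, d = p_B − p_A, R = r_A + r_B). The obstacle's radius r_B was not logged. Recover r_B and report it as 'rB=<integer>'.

m = 2695
d = (-8, 3);  v_rel = (-7, 0),  |v_rel|² = 49
v_rel×d = (-7)·(3) − (0)·(-8) = -21
since m = R²·49 − (-21)²:  R² = (441 + 2695) / 49 = 64
R = √64 = 8  ⇒  r_B = 8 − 2 = 6

rB=6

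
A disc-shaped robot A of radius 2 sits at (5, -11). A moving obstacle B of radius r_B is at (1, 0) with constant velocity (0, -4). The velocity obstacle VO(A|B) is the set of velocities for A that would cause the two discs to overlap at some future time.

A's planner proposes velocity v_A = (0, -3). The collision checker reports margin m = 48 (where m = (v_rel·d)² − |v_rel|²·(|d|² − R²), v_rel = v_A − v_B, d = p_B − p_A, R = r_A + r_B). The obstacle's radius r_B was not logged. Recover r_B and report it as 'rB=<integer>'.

m = 48
d = (-4, 11);  v_rel = (0, 1),  |v_rel|² = 1
v_rel×d = (0)·(11) − (1)·(-4) = 4
since m = R²·1 − 4²:  R² = (16 + 48) / 1 = 64
R = √64 = 8  ⇒  r_B = 8 − 2 = 6

rB=6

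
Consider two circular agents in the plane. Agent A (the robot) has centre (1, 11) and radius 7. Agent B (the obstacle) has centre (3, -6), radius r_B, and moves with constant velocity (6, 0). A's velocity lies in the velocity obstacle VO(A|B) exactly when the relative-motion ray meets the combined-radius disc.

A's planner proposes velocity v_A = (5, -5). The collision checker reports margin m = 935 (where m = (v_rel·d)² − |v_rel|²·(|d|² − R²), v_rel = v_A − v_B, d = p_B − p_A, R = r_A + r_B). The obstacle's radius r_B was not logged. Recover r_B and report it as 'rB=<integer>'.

m = 935
d = (2, -17);  v_rel = (-1, -5),  |v_rel|² = 26
v_rel×d = (-1)·(-17) − (-5)·(2) = 27
since m = R²·26 − 27²:  R² = (729 + 935) / 26 = 64
R = √64 = 8  ⇒  r_B = 8 − 7 = 1

rB=1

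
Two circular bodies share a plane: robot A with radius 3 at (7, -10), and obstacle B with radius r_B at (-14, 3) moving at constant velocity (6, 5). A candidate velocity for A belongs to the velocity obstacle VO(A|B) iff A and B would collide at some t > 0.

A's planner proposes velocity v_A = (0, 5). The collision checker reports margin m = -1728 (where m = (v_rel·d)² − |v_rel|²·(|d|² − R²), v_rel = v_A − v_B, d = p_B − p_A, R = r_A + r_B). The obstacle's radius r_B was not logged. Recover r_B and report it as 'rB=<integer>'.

m = -1728
d = (-21, 13);  v_rel = (-6, 0),  |v_rel|² = 36
v_rel×d = (-6)·(13) − (0)·(-21) = -78
since m = R²·36 − (-78)²:  R² = (6084 + -1728) / 36 = 121
R = √121 = 11  ⇒  r_B = 11 − 3 = 8

rB=8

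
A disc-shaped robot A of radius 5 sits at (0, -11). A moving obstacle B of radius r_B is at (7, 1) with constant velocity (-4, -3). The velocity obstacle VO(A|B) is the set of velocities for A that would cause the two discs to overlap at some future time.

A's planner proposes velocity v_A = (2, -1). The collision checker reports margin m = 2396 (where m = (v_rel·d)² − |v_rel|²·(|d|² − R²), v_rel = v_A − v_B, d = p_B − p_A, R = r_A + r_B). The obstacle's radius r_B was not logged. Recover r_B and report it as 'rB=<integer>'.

m = 2396
d = (7, 12);  v_rel = (6, 2),  |v_rel|² = 40
v_rel×d = (6)·(12) − (2)·(7) = 58
since m = R²·40 − 58²:  R² = (3364 + 2396) / 40 = 144
R = √144 = 12  ⇒  r_B = 12 − 5 = 7

rB=7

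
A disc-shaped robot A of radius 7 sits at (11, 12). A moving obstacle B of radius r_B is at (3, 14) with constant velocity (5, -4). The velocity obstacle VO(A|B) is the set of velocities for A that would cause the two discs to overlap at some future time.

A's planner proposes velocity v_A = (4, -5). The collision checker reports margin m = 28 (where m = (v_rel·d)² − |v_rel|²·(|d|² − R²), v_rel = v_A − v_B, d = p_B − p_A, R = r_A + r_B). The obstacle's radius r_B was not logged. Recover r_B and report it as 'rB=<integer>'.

m = 28
d = (-8, 2);  v_rel = (-1, -1),  |v_rel|² = 2
v_rel×d = (-1)·(2) − (-1)·(-8) = -10
since m = R²·2 − (-10)²:  R² = (100 + 28) / 2 = 64
R = √64 = 8  ⇒  r_B = 8 − 7 = 1

rB=1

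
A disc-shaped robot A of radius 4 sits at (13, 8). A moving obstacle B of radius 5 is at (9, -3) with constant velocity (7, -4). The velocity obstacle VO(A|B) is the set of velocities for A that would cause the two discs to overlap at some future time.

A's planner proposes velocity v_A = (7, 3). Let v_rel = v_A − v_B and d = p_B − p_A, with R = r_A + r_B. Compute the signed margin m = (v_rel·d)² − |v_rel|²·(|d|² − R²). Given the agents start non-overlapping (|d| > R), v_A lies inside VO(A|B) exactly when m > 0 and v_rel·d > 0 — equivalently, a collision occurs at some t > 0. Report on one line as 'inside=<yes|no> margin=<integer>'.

d = (-4, -11),  |d|² = 137;  R = 4+5 = 9,  c = 137−9² = 56
v_rel = (0, 7),  |v_rel|² = 49;  v_rel·d = (0)·(-4) + (7)·(-11) = -77
49·t² + 154·t + 56 = 0  ⇒  m = (-77)² − 49·56 = 3185
m = 3185 > 0,  v_rel·d = -77 < 0  ⇒  outside

inside=no margin=3185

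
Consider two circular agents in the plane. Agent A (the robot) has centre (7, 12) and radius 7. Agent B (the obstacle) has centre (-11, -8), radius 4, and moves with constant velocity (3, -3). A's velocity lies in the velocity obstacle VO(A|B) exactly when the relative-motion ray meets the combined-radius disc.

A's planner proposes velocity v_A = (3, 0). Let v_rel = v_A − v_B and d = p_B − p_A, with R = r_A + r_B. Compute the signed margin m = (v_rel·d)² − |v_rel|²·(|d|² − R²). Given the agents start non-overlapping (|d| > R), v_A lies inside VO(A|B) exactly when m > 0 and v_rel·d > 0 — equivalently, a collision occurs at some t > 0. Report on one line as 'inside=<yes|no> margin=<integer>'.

d = (-18, -20),  |d|² = 724;  R = 7+4 = 11,  c = 724−11² = 603
v_rel = (0, 3),  |v_rel|² = 9;  v_rel·d = (0)·(-18) + (3)·(-20) = -60
9·t² + 120·t + 603 = 0  ⇒  m = (-60)² − 9·603 = -1827
m = -1827 < 0,  v_rel·d = -60 < 0  ⇒  outside

inside=no margin=-1827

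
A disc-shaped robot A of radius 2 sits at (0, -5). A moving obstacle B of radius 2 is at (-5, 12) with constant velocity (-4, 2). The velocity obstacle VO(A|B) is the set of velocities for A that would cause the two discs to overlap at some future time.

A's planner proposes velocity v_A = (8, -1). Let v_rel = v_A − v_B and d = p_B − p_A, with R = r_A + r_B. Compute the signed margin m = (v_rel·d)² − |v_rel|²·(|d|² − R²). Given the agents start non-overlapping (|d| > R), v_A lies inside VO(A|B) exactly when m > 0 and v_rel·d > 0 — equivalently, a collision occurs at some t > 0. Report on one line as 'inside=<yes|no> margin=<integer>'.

d = (-5, 17),  |d|² = 314;  R = 2+2 = 4,  c = 314−4² = 298
v_rel = (12, -3),  |v_rel|² = 153;  v_rel·d = (12)·(-5) + (-3)·(17) = -111
153·t² + 222·t + 298 = 0  ⇒  m = (-111)² − 153·298 = -33273
m = -33273 < 0,  v_rel·d = -111 < 0  ⇒  outside

inside=no margin=-33273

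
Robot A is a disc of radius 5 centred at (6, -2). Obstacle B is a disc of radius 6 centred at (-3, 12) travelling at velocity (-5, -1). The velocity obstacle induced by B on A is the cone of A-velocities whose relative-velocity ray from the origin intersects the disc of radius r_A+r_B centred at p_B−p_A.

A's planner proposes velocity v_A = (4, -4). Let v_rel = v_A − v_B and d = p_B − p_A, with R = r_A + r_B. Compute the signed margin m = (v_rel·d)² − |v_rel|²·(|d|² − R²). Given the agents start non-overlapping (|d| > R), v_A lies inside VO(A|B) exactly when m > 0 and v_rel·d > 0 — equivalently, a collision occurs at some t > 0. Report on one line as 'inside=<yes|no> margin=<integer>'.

d = (-9, 14),  |d|² = 277;  R = 5+6 = 11,  c = 277−11² = 156
v_rel = (9, -3),  |v_rel|² = 90;  v_rel·d = (9)·(-9) + (-3)·(14) = -123
90·t² + 246·t + 156 = 0  ⇒  m = (-123)² − 90·156 = 1089
m = 1089 > 0,  v_rel·d = -123 < 0  ⇒  outside

inside=no margin=1089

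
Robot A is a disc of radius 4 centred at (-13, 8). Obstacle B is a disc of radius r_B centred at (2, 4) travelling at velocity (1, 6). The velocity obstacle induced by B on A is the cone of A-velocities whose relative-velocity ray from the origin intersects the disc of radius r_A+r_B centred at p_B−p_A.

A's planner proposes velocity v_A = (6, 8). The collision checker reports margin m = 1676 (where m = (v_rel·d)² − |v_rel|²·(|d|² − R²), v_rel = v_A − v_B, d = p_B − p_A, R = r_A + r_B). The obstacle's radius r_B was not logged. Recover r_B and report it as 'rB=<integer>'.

m = 1676
d = (15, -4);  v_rel = (5, 2),  |v_rel|² = 29
v_rel×d = (5)·(-4) − (2)·(15) = -50
since m = R²·29 − (-50)²:  R² = (2500 + 1676) / 29 = 144
R = √144 = 12  ⇒  r_B = 12 − 4 = 8

rB=8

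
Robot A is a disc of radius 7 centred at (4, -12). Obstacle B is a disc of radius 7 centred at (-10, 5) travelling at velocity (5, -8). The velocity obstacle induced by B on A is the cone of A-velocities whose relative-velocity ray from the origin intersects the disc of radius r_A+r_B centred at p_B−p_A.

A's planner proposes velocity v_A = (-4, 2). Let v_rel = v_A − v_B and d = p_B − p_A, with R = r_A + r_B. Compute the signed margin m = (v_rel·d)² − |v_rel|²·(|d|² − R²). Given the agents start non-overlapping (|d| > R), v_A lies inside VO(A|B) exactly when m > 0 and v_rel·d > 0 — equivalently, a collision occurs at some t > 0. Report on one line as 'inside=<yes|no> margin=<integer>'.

d = (-14, 17),  |d|² = 485;  R = 7+7 = 14,  c = 485−14² = 289
v_rel = (-9, 10),  |v_rel|² = 181;  v_rel·d = (-9)·(-14) + (10)·(17) = 296
181·t² − 592·t + 289 = 0  ⇒  m = 296² − 181·289 = 35307
m = 35307 > 0,  v_rel·d = 296 > 0  ⇒  inside

inside=yes margin=35307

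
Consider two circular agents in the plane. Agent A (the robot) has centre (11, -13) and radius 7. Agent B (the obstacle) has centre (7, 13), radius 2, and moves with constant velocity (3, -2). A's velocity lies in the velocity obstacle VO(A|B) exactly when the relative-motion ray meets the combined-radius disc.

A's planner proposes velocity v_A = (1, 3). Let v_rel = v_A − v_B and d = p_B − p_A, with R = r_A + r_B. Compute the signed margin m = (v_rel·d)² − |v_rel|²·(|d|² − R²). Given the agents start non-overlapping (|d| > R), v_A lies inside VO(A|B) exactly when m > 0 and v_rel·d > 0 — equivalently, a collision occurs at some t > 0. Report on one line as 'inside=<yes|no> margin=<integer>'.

d = (-4, 26),  |d|² = 692;  R = 7+2 = 9,  c = 692−9² = 611
v_rel = (-2, 5),  |v_rel|² = 29;  v_rel·d = (-2)·(-4) + (5)·(26) = 138
29·t² − 276·t + 611 = 0  ⇒  m = 138² − 29·611 = 1325
m = 1325 > 0,  v_rel·d = 138 > 0  ⇒  inside

inside=yes margin=1325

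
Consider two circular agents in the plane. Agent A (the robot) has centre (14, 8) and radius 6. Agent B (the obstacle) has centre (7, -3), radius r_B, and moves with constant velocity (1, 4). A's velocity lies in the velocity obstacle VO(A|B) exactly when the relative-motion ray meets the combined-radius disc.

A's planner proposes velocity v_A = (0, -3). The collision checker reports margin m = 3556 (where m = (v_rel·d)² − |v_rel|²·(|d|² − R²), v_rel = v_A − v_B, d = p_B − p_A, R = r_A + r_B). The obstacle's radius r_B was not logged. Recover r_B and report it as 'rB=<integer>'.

m = 3556
d = (-7, -11);  v_rel = (-1, -7),  |v_rel|² = 50
v_rel×d = (-1)·(-11) − (-7)·(-7) = -38
since m = R²·50 − (-38)²:  R² = (1444 + 3556) / 50 = 100
R = √100 = 10  ⇒  r_B = 10 − 6 = 4

rB=4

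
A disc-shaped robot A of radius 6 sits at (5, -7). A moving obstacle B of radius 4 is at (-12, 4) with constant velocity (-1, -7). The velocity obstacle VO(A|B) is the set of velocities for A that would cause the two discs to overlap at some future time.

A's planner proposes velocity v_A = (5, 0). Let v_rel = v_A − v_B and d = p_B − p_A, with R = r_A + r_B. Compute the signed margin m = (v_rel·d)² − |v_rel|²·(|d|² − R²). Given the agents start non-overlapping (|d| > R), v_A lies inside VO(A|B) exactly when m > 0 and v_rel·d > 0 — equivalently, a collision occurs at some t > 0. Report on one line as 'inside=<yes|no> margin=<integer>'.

d = (-17, 11),  |d|² = 410;  R = 6+4 = 10,  c = 410−10² = 310
v_rel = (6, 7),  |v_rel|² = 85;  v_rel·d = (6)·(-17) + (7)·(11) = -25
85·t² + 50·t + 310 = 0  ⇒  m = (-25)² − 85·310 = -25725
m = -25725 < 0,  v_rel·d = -25 < 0  ⇒  outside

inside=no margin=-25725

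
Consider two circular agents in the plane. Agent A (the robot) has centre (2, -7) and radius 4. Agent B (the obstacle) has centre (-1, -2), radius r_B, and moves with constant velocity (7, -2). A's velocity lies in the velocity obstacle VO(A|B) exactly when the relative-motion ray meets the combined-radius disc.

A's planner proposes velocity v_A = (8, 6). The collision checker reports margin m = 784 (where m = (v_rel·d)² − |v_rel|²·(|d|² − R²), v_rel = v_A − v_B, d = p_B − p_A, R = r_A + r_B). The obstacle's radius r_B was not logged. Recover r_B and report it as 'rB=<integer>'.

m = 784
d = (-3, 5);  v_rel = (1, 8),  |v_rel|² = 65
v_rel×d = (1)·(5) − (8)·(-3) = 29
since m = R²·65 − 29²:  R² = (841 + 784) / 65 = 25
R = √25 = 5  ⇒  r_B = 5 − 4 = 1

rB=1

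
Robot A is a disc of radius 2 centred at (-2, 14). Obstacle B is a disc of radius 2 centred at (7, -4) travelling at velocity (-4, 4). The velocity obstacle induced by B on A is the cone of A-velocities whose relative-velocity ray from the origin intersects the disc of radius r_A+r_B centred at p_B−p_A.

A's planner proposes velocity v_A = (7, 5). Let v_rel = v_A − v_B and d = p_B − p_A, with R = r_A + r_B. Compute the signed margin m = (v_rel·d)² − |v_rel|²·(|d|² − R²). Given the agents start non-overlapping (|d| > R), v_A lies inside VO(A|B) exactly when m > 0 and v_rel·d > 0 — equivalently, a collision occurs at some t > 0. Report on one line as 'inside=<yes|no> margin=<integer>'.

d = (9, -18),  |d|² = 405;  R = 2+2 = 4,  c = 405−4² = 389
v_rel = (11, 1),  |v_rel|² = 122;  v_rel·d = (11)·(9) + (1)·(-18) = 81
122·t² − 162·t + 389 = 0  ⇒  m = 81² − 122·389 = -40897
m = -40897 < 0,  v_rel·d = 81 > 0  ⇒  outside

inside=no margin=-40897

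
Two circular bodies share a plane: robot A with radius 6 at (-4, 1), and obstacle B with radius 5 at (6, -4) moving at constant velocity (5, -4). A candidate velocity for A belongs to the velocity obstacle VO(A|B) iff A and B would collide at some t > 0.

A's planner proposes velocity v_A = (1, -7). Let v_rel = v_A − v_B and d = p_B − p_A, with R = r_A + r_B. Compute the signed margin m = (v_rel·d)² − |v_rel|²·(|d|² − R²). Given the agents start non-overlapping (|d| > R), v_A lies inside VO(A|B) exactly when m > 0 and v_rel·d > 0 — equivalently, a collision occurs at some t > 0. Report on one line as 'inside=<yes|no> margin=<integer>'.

d = (10, -5),  |d|² = 125;  R = 6+5 = 11,  c = 125−11² = 4
v_rel = (-4, -3),  |v_rel|² = 25;  v_rel·d = (-4)·(10) + (-3)·(-5) = -25
25·t² + 50·t + 4 = 0  ⇒  m = (-25)² − 25·4 = 525
m = 525 > 0,  v_rel·d = -25 < 0  ⇒  outside

inside=no margin=525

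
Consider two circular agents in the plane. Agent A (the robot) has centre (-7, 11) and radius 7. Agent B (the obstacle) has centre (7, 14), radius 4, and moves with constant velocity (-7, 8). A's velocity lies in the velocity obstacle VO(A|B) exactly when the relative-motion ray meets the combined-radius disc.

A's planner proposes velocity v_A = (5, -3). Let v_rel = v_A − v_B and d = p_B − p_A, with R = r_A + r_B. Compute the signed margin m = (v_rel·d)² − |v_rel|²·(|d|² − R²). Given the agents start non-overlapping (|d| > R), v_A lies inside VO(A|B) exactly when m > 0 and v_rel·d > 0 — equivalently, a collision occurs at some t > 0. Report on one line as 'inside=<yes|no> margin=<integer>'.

d = (14, 3),  |d|² = 205;  R = 7+4 = 11,  c = 205−11² = 84
v_rel = (12, -11),  |v_rel|² = 265;  v_rel·d = (12)·(14) + (-11)·(3) = 135
265·t² − 270·t + 84 = 0  ⇒  m = 135² − 265·84 = -4035
m = -4035 < 0,  v_rel·d = 135 > 0  ⇒  outside

inside=no margin=-4035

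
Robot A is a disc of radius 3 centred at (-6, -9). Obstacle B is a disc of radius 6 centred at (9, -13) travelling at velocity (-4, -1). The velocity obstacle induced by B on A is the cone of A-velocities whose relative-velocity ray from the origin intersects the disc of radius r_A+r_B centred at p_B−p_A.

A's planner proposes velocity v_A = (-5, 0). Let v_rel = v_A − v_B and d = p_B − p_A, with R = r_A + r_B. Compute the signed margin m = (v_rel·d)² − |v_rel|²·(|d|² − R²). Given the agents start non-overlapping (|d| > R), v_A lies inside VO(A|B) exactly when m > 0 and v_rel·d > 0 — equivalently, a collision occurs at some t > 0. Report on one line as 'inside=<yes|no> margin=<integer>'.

d = (15, -4),  |d|² = 241;  R = 3+6 = 9,  c = 241−9² = 160
v_rel = (-1, 1),  |v_rel|² = 2;  v_rel·d = (-1)·(15) + (1)·(-4) = -19
2·t² + 38·t + 160 = 0  ⇒  m = (-19)² − 2·160 = 41
m = 41 > 0,  v_rel·d = -19 < 0  ⇒  outside

inside=no margin=41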